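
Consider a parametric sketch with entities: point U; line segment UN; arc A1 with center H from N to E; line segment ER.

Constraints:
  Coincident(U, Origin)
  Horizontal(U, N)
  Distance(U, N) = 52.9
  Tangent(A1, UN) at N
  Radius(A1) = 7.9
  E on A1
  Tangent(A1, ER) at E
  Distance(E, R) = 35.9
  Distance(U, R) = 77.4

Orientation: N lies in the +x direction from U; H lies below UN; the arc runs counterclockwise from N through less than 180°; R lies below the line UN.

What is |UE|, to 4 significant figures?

47.64

Checks: |HN| = 7.900 ✓; |HE| = 7.900 ✓; ∠(HE, ER) = 90.00° ✓; |ER| = 35.90 ✓; |UR| = 77.40 ✓.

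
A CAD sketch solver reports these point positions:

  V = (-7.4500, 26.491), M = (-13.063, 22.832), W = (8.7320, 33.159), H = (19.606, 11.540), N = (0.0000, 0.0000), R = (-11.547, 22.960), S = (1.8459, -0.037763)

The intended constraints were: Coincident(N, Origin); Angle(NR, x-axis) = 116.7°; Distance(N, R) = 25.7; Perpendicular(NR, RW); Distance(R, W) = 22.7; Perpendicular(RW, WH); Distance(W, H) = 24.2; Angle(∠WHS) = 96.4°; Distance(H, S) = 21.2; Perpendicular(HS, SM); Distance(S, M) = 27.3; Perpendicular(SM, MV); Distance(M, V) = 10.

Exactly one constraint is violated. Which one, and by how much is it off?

Distance(M, V) = 10 — off by 3.30.

N = (0.00, 0.00) ✓; NR at 116.7° ✓; |NR| = 25.70 ✓; ∠(NR, RW) = 90.00° ✓; |RW| = 22.70 ✓; ∠(RW, WH) = 90.00° ✓; |WH| = 24.20 ✓; ∠WHS = 96.40° ✓; |HS| = 21.20 ✓; ∠(HS, SM) = 90.00° ✓; |SM| = 27.30 ✓; ∠(SM, MV) = 90.00° ✓; |MV| = 6.700 ✗.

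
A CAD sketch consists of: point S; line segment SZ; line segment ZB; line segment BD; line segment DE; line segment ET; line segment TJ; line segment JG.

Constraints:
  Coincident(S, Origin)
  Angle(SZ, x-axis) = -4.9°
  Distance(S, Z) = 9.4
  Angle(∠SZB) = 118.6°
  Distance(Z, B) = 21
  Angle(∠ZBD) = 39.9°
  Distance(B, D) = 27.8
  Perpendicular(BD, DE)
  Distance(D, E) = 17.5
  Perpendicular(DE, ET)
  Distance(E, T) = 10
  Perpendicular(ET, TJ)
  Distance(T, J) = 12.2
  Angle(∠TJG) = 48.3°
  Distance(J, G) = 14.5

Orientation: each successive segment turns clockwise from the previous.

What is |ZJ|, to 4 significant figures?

8.343

S is at the origin; SZ runs at -4.9° with length 9.4, so Z = (9.366, -0.8029). ∠SZB = 118.6° gives ZB at -66.30° from the x-axis; with |ZB| = 21.0, B = (17.81, -20.03). ∠ZBD = 39.9° gives BD at 153.6° from the x-axis; with |BD| = 27.8, D = (-7.094, -7.671). BD ⟂ DE, so DE runs at 63.60°; with |DE| = 17.5, E = (0.6869, 8.004). DE ⟂ ET, so ET runs at -26.40°; with |ET| = 10.0, T = (9.644, 3.558). The perpendicularity gives TJ at right angles to ET, so TJ runs at -116.4°; with |TJ| = 12.2, J = (4.219, -7.370). Then |ZJ| = |J − Z| = 8.343.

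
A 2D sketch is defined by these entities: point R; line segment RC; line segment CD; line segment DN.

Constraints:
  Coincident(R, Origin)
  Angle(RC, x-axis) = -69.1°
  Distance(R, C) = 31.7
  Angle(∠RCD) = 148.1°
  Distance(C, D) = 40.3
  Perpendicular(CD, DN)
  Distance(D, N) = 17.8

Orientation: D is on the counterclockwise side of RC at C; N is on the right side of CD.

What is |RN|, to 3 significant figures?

75.6

∠RCD = 148.1°, so CD runs at -69.1° + (180° − 148.1°) = -37.2° from the x-axis; with |CD| = 40.3, D = C + 40.3·(cos -37.2°, sin -37.2°) = (43.4, -54.0). CD is perpendicular to DN; with |DN| = 17.8 on the right of CD, N = D + 17.8·(-0.605, -0.797) = (32.6, -68.2). Then |RN| = |N − R| = 75.6.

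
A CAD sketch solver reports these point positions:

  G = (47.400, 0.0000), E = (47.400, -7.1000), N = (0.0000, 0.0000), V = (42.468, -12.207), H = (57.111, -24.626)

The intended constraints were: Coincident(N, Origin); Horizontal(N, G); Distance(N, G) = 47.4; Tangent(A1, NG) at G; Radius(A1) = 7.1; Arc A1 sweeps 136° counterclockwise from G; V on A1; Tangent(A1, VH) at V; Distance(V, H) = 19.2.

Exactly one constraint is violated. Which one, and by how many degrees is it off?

Tangent(A1, VH) at V — off by 3.70°.

N = (0.00, 0.00) ✓; N.y = 0.00, G.y = 0.00 ✓; |NG| = 47.40 ✓; ∠(EG, GN) = 90.00° ✓; |EG| = 7.100 ✓; bearing(E→V) − bearing(E→G) = 136.0° ✓; |EV| = 7.100 ✓; ∠(EV, VH) = 86.30° ✗; |VH| = 19.20 ✓.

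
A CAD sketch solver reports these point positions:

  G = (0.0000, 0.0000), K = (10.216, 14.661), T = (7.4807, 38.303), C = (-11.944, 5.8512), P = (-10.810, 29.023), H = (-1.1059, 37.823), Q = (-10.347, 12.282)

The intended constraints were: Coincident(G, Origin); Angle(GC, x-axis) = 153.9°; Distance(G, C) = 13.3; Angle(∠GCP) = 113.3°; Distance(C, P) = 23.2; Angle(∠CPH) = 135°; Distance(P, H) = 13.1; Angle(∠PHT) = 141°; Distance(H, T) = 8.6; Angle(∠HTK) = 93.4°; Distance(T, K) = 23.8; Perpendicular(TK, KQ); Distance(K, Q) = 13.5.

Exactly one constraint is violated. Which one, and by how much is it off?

Distance(K, Q) = 13.5 — off by 7.20.

G = (0.00, 0.00) ✓; GC at 153.9° ✓; |GC| = 13.30 ✓; ∠GCP = 113.3° ✓; |CP| = 23.20 ✓; ∠CPH = 135.0° ✓; |PH| = 13.10 ✓; ∠PHT = 141.0° ✓; |HT| = 8.600 ✓; ∠HTK = 93.40° ✓; |TK| = 23.80 ✓; ∠(TK, KQ) = 90.00° ✓; |KQ| = 20.70 ✗.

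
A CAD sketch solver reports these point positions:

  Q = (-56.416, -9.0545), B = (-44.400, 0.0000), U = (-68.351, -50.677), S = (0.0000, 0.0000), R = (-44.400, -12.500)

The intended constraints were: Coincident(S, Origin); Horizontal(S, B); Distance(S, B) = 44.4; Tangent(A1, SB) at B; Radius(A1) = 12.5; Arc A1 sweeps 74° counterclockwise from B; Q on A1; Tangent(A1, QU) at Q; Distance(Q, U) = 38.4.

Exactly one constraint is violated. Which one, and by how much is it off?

Distance(Q, U) = 38.4 — off by 4.90.

S = (0.00, 0.00) ✓; S.y = 0.00, B.y = 0.00 ✓; |SB| = 44.40 ✓; ∠(RB, BS) = 90.00° ✓; |RB| = 12.50 ✓; bearing(R→Q) − bearing(R→B) = 74.00° ✓; |RQ| = 12.50 ✓; ∠(RQ, QU) = 90.00° ✓; |QU| = 43.30 ✗.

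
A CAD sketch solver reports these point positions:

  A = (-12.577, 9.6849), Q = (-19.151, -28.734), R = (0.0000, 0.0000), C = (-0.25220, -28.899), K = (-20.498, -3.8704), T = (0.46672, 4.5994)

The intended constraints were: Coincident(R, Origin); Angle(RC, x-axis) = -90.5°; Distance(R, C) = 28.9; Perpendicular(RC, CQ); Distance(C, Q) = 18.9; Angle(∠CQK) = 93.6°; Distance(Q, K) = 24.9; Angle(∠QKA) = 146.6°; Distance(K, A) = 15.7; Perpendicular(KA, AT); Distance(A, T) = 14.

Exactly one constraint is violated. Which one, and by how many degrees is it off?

Perpendicular(KA, AT) — off by 9.00°.

R = (0.00, 0.00) ✓; RC at -90.50° ✓; |RC| = 28.90 ✓; ∠(RC, CQ) = 90.00° ✓; |CQ| = 18.90 ✓; ∠CQK = 93.60° ✓; |QK| = 24.90 ✓; ∠QKA = 146.6° ✓; |KA| = 15.70 ✓; ∠(KA, AT) = 81.00° ✗; |AT| = 14.00 ✓.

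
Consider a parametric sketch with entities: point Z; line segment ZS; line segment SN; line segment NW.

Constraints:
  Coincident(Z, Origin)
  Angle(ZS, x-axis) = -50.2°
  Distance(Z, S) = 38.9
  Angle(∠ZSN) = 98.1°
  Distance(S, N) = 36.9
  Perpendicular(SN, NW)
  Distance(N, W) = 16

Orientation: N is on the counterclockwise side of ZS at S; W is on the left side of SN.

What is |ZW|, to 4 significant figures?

47.99

Z is at the origin; ZS runs at -50.2° with length 38.9, so S = 38.9·(cos -50.2°, sin -50.2°) = (24.90, -29.89). ∠ZSN = 98.1°, so SN runs at -50.2° + (180° − 98.1°) = 31.70° from the x-axis; with |SN| = 36.9, N = S + 36.9·(cos 31.70°, sin 31.70°) = (56.30, -10.50). The perpendicularity gives NW at right angles to SN; with |NW| = 16.0 on the left of SN, W = N + 16.0·(-0.5255, 0.8508) = (47.89, 3.117). Then |ZW| = |W − Z| = 47.99.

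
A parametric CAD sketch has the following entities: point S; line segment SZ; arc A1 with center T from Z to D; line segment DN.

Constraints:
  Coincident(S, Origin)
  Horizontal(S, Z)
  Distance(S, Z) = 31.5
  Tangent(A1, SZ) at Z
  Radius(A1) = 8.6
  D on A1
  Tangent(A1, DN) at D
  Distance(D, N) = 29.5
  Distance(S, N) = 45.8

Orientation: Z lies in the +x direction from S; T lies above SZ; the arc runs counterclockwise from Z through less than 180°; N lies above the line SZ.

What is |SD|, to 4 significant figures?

41.06

S is at the origin; SZ is horizontal with |SZ| = 31.5 and Z on the +x side, so Z = (31.50, 0.000). The tangent condition forces TZ to be normal to SZ, so T = Z + (0, 8.6) = (31.50, 8.600). Since TD ⟂ DN (tangency), |TN| = √(8.6² + 29.5²) = 30.73 regardless of where D sits on A1. So N lies on both circle(S, 45.8) and circle(T, 30.73); the above-SZ intersection is N = (24.70, 38.57). D is the foot of the tangent from N: D = (39.02, 12.77).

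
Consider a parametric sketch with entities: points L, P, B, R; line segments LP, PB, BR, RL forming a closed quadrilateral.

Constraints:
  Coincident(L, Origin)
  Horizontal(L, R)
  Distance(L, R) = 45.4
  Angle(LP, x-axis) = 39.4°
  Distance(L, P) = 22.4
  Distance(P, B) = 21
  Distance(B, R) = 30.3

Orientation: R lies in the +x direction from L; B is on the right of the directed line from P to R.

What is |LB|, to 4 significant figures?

17.23

Checks: |PB| = 21.00 ✓; |BR| = 30.30 ✓.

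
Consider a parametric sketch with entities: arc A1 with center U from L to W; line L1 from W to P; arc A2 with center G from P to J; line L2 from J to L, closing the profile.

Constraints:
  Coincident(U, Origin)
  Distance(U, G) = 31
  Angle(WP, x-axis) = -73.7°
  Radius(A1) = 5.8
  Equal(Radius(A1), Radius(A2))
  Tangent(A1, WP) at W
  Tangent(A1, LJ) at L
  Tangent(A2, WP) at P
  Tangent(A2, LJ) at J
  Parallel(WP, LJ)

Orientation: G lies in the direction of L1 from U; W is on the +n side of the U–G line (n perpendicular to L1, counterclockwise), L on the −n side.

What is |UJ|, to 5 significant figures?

31.538

Tangency of A1 to both parallel lines with radius 5.8 puts W and L at U ± 5.8·n: W = (5.5669, 1.6279), L = (-5.5669, -1.6279). Equal radii place P and J the same way about G: P = G + 5.8·n = (14.268, -28.126), J = G − 5.8·n = (3.1338, -31.382). Then |UJ| = |J − U| = 31.538.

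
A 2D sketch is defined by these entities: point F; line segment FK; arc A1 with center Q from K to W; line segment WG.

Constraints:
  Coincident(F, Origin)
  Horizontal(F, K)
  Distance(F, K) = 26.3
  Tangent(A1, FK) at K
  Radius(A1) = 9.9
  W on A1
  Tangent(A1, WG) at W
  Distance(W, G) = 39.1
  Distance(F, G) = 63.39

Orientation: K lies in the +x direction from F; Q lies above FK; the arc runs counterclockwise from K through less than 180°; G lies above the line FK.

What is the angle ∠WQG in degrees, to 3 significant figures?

75.8°

F is at the origin; F and K share the same y with |FK| = 26.3 and K on the +x side, so K = (26.3, 0.00). Since A1 is tangent to FK there, QK ⟂ FK, so Q = K + (0, 9.9) = (26.3, 9.90). Since QW ⟂ WG (tangency), |QG| = √(9.9² + 39.1²) = 40.3 regardless of where W sits on A1. So G lies on both circle(F, 63.39) and circle(Q, 40.3); the above-FK intersection is G = (42.9, 46.7). W is the foot of the tangent from G: W = (36.0, 8.16).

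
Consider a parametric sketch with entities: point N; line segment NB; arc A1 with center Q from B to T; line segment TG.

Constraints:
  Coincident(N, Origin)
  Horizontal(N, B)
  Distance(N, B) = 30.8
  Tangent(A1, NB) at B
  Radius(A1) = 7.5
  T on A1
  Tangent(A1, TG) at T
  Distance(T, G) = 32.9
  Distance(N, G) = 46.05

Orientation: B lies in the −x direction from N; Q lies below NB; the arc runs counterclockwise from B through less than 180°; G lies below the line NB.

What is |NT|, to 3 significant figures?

39.0

Checks: ∠(QB, BN) = 90.00° ✓; |QT| = 7.500 ✓; ∠(QT, TG) = 90.00° ✓; |TG| = 32.90 ✓; |NG| = 46.05 ✓.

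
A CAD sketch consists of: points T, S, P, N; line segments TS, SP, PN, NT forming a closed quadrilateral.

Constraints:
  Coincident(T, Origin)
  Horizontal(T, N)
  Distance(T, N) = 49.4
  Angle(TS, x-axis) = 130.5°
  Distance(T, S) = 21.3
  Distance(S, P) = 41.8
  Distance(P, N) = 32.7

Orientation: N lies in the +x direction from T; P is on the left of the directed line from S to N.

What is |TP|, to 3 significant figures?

36.3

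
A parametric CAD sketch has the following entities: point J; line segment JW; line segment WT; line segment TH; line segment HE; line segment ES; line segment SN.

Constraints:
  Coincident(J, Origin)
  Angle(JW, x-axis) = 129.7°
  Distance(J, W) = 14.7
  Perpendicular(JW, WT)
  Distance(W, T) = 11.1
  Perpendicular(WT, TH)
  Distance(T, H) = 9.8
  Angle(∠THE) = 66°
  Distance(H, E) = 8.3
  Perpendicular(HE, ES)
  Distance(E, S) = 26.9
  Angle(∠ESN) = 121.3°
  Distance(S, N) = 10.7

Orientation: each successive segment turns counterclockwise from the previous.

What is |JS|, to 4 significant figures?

35.89

∠THE = 66.0° gives HE at 63.70° from the x-axis; with |HE| = 8.3, E = (-7.993, 4.121). HE is perpendicular to ES, so ES runs at 153.7°; with |ES| = 26.9, S = (-32.11, 16.04). Then |JS| = |S − J| = 35.89.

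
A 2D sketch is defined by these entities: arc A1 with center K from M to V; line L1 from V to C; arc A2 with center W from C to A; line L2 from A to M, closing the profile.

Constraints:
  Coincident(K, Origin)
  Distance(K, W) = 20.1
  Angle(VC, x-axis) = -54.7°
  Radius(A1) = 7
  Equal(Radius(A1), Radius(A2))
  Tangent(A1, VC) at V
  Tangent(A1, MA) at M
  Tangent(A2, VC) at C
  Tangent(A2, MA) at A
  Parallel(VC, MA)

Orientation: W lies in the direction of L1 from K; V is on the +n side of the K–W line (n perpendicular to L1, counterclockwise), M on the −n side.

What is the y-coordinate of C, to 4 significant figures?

-12.36

Tangency of A1 to both parallel lines with radius 7.0 puts V and M at K ± 7.0·n: V = (5.713, 4.045), M = (-5.713, -4.045). Equal radii place C and A the same way about W: C = W + 7.0·n = (17.33, -12.36), A = W − 7.0·n = (5.902, -20.45). So C.y = -12.36.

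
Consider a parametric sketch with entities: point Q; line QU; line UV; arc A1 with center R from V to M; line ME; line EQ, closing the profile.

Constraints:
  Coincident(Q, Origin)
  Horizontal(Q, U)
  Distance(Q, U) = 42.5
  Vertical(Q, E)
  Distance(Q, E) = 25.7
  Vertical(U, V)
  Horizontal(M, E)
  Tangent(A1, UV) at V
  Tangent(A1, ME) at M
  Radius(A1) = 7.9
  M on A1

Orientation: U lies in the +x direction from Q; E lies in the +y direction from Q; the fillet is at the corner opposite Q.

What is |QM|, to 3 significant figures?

43.1

The virtual corner opposite Q is at (42.5, 25.7). Tangency of A1 to UV means the radius RV is perpendicular to UV and the tangent condition forces RM to be normal to ME, with radius 7.9, so the center R sits 7.9 in from both sides at R = (34.6, 17.8). That places the tangent points at V = (42.5, 17.8) on UV and M = (34.6, 25.7) on ME. Then |QM| = |M − Q| = 43.1.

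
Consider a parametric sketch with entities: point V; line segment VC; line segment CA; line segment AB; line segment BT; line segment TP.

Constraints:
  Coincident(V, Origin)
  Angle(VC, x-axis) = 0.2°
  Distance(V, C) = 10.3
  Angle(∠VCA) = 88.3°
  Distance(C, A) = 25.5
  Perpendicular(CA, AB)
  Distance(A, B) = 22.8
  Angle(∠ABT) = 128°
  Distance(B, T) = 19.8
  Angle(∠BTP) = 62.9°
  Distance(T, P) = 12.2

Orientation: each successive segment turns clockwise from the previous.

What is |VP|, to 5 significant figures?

14.654

∠ABT = 128.0° gives BT at 126.50° from the x-axis; with |BT| = 19.8, T = (-24.937, -8.9421). ∠BTP = 62.9° gives TP at 9.4000° from the x-axis; with |TP| = 12.2, P = (-12.901, -6.9495). Then |VP| = |P − V| = 14.654.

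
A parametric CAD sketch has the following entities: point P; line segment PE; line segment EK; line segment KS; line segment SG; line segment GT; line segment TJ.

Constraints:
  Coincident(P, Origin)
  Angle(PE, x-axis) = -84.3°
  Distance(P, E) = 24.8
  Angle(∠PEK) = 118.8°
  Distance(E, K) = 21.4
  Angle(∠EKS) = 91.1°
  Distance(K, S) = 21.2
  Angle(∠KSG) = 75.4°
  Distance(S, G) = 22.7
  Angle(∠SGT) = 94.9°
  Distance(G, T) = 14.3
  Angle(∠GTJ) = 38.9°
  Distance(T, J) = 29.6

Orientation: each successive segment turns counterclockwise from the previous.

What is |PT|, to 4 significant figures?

24.29

P is at the origin; PE runs at -84.3° with length 24.8, so E = (2.463, -24.68). ∠PEK = 118.8° gives EK at -23.10° from the x-axis; with |EK| = 21.4, K = (22.15, -33.07). ∠EKS = 91.1° gives KS at 65.80° from the x-axis; with |KS| = 21.2, S = (30.84, -13.74). ∠KSG = 75.4° gives SG at 170.4° from the x-axis; with |SG| = 22.7, G = (8.456, -9.951). ∠SGT = 94.9° gives GT at -104.5° from the x-axis; with |GT| = 14.3, T = (4.875, -23.80). Then |PT| = |T − P| = 24.29.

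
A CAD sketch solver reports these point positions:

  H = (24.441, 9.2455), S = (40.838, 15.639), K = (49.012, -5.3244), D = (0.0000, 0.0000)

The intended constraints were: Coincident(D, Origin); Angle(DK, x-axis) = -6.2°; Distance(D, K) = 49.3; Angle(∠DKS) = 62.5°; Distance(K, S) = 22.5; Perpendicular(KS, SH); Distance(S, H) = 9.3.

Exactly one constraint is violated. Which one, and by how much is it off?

Distance(S, H) = 9.3 — off by 8.30.

D = (0.00, 0.00) ✓; DK at -6.200° ✓; |DK| = 49.30 ✓; ∠DKS = 62.50° ✓; |KS| = 22.50 ✓; ∠(KS, SH) = 90.00° ✓; |SH| = 17.60 ✗.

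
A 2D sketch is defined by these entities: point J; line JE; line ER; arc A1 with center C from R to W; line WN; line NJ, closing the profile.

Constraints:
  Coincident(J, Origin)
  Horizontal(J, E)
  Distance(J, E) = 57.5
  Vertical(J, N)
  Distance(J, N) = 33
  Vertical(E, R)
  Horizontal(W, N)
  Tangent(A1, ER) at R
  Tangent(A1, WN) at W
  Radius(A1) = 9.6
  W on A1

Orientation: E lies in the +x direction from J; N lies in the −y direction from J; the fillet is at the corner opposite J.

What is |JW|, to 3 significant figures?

58.2

J is at the origin; JE is horizontal with |JE| = 57.5 and E on the +x side, so E = (57.5, 0.00). J and N share the same x with |JN| = 33.0 and N on the −y side, so N = (0.00, -33.0). The virtual corner opposite J is at (57.5, -33.0). The tangent condition forces CR to be normal to ER and A1 meets WN tangentially, so CW is at right angles to WN, with radius 9.6, so the center C sits 9.6 in from both sides at C = (47.9, -23.4). That places the tangent points at R = (57.5, -23.4) on ER and W = (47.9, -33.0) on WN. Then |JW| = |W − J| = 58.2.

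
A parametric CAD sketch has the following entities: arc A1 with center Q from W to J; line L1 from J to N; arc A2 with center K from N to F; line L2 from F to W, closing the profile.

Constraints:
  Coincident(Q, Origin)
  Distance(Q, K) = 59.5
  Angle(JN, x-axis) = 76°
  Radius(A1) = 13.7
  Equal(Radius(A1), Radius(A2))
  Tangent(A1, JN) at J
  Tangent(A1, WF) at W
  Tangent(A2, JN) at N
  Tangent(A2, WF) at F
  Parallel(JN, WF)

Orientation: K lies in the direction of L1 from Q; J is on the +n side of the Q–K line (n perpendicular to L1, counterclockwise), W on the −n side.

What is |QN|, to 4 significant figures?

61.06

Tangency of A1 to both parallel lines with radius 13.7 puts J and W at Q ± 13.7·n: J = (-13.29, 3.314), W = (13.29, -3.314). Equal radii place N and F the same way about K: N = K + 13.7·n = (1.101, 61.05), F = K − 13.7·n = (27.69, 54.42). Then |QN| = |N − Q| = 61.06.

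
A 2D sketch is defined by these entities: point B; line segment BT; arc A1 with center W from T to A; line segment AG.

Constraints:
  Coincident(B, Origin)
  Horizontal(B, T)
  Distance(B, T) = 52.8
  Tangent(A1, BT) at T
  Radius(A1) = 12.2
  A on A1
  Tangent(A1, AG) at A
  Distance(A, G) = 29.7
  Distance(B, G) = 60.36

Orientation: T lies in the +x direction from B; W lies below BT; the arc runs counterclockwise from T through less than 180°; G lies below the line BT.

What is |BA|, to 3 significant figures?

42.7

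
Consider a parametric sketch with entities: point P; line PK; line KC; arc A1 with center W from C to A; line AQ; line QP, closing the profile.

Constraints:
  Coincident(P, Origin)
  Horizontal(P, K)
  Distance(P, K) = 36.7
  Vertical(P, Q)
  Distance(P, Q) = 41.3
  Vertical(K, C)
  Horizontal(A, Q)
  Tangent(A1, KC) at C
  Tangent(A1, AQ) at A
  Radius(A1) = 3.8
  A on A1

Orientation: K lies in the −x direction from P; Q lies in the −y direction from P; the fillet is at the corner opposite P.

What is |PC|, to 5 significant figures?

52.470

The virtual corner opposite P is at (-36.700, -41.300). Since A1 is tangent to KC there, WC ⟂ KC and the tangent condition forces WA to be normal to AQ, with radius 3.8, so the center W sits 3.8 in from both sides at W = (-32.900, -37.500). That places the tangent points at C = (-36.700, -37.500) on KC and A = (-32.900, -41.300) on AQ. Then |PC| = |C − P| = 52.470.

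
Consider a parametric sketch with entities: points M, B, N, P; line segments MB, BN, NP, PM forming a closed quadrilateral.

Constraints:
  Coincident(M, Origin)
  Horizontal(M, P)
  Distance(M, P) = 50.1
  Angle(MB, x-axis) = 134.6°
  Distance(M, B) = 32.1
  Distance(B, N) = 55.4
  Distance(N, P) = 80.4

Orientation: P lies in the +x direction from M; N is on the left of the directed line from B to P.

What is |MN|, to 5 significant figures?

69.292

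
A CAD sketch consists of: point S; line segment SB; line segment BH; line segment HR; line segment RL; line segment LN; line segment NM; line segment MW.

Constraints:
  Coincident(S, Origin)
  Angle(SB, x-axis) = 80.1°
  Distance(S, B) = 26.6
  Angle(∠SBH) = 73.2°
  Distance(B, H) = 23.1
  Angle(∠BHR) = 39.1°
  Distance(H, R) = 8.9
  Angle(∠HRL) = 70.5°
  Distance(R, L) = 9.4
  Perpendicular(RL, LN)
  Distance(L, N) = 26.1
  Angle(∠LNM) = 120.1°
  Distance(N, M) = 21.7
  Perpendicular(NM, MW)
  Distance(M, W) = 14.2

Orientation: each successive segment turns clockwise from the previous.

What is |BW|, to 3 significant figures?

46.8

S is at the origin; SB runs at 80.1° with length 26.6, so B = (4.57, 26.2). ∠SBH = 73.2° gives BH at -26.7° from the x-axis; with |BH| = 23.1, H = (25.2, 15.8). ∠BHR = 39.1° gives HR at -168° from the x-axis; with |HR| = 8.9, R = (16.5, 13.9). ∠HRL = 70.5° gives RL at 82.9° from the x-axis; with |RL| = 9.4, L = (17.7, 23.2). The perpendicularity gives LN at right angles to RL, so LN runs at -7.10°; with |LN| = 26.1, N = (43.6, 20.0). ∠LNM = 120.1° gives NM at -67.0° from the x-axis; with |NM| = 21.7, M = (52.1, 0.0405). The perpendicularity gives MW at right angles to NM, so MW runs at -157°; with |MW| = 14.2, W = (39.0, -5.51). Then |BW| = |W − B| = 46.8.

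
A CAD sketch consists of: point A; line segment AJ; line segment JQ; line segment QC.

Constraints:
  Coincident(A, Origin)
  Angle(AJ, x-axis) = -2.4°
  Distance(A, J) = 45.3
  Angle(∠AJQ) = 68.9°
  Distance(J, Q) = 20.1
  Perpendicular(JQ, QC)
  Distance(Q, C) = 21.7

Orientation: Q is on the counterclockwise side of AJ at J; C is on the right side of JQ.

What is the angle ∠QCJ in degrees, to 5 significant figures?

42.808°

A is at the origin; AJ runs at -2.4° with length 45.3, so J = 45.3·(cos -2.4°, sin -2.4°) = (45.260, -1.8970). ∠AJQ = 68.9°, so JQ runs at -2.4° + (180° − 68.9°) = 108.70° from the x-axis; with |JQ| = 20.1, Q = J + 20.1·(cos 108.70°, sin 108.70°) = (38.816, 17.142). The perpendicularity gives QC at right angles to JQ; with |QC| = 21.7 on the right of JQ, C = Q + 21.7·(0.94721, 0.32061) = (59.370, 24.099). Then cos ∠QCJ = CQ·CJ / (|CQ||CJ|), giving 42.808°.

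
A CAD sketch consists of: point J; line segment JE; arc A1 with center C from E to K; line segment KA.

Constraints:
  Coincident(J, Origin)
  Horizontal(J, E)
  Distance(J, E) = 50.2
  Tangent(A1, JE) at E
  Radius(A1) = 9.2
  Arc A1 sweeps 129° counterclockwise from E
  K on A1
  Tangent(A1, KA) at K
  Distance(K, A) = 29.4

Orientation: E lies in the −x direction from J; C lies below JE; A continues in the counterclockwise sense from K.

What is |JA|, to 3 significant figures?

54.2

J is at the origin; JE is horizontal with |JE| = 50.2 and E on the −x side, so E = (-50.2, 0.00). A1 meets JE tangentially, so CE is at right angles to JE, so C = E + (0, -9.2) = (-50.2, -9.20). On A1, E sits at bearing 90° from C; a 129° counterclockwise sweep puts K at bearing 219°, so K = C + 9.2·(cos 219°, sin 219°) = (-57.3, -15.0). Since A1 is tangent to KA there, CK ⟂ KA, so KA runs along (−sin 219°, cos 219°); with |KA| = 29.4, A = (-38.8, -37.8). Then |JA| = |A − J| = 54.2.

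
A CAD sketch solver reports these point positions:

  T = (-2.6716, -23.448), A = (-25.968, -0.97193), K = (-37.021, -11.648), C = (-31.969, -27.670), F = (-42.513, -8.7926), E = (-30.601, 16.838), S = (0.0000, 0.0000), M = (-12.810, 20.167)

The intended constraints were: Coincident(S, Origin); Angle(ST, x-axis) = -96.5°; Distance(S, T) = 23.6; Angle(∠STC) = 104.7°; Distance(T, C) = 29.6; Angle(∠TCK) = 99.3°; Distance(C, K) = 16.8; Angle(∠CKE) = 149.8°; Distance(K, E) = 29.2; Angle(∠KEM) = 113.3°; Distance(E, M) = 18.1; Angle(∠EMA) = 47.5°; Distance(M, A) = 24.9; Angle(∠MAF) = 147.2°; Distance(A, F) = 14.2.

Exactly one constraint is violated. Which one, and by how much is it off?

Distance(A, F) = 14.2 — off by 4.10.

S = (0.00, 0.00) ✓; ST at -96.50° ✓; |ST| = 23.60 ✓; ∠STC = 104.7° ✓; |TC| = 29.60 ✓; ∠TCK = 99.30° ✓; |CK| = 16.80 ✓; ∠CKE = 149.8° ✓; |KE| = 29.20 ✓; ∠KEM = 113.3° ✓; |EM| = 18.10 ✓; ∠EMA = 47.50° ✓; |MA| = 24.90 ✓; ∠MAF = 147.2° ✓; |AF| = 18.30 ✗.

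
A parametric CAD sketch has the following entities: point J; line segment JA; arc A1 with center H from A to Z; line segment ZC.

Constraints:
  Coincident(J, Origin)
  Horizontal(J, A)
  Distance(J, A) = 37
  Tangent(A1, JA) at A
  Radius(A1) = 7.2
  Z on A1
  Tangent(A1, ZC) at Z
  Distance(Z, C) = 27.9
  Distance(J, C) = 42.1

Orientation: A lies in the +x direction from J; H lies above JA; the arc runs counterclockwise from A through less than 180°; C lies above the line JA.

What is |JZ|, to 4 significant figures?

44.22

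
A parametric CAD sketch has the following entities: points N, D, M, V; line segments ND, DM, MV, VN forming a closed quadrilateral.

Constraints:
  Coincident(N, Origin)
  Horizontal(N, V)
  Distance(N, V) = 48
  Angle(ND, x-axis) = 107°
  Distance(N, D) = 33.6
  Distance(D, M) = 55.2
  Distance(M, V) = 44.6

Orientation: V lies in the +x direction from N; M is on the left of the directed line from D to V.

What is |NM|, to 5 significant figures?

62.517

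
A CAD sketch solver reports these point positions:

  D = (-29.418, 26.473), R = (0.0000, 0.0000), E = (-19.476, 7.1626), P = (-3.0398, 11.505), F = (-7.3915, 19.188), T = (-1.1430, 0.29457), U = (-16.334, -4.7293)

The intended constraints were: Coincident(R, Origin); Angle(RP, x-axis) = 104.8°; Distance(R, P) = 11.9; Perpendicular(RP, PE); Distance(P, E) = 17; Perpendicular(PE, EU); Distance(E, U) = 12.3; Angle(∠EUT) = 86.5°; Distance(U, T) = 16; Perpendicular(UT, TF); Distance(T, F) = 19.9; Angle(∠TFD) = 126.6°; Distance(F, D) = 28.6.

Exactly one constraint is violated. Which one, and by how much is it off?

Distance(F, D) = 28.6 — off by 5.40.

R = (0.00, 0.00) ✓; RP at 104.8° ✓; |RP| = 11.90 ✓; ∠(RP, PE) = 90.00° ✓; |PE| = 17.00 ✓; ∠(PE, EU) = 90.00° ✓; |EU| = 12.30 ✓; ∠EUT = 86.50° ✓; |UT| = 16.00 ✓; ∠(UT, TF) = 90.00° ✓; |TF| = 19.90 ✓; ∠TFD = 126.6° ✓; |FD| = 23.20 ✗.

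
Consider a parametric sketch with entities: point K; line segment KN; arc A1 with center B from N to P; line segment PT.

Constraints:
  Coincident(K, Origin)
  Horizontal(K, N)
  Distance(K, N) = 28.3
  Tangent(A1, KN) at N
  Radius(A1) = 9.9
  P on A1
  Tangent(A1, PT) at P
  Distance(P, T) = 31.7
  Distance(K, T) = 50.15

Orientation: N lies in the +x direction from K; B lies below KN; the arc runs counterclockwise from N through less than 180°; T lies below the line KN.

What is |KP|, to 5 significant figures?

22.249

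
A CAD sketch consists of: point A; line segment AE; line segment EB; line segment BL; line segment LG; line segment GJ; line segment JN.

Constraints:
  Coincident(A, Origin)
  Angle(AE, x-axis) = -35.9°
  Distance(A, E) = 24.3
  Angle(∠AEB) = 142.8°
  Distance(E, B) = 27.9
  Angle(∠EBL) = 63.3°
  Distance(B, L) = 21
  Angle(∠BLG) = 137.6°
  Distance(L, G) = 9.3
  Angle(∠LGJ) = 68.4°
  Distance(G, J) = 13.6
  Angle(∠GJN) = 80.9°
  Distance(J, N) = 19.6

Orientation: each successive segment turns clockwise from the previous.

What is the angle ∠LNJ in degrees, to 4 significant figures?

42.56°

A is at the origin; AE runs at -35.9° with length 24.3, so E = (19.68, -14.25). ∠AEB = 142.8° gives EB at -73.10° from the x-axis; with |EB| = 27.9, B = (27.79, -40.94). ∠EBL = 63.3° gives BL at 170.2° from the x-axis; with |BL| = 21.0, L = (7.101, -37.37). ∠BLG = 137.6° gives LG at 127.8° from the x-axis; with |LG| = 9.3, G = (1.401, -30.02). ∠LGJ = 68.4° gives GJ at 16.20° from the x-axis; with |GJ| = 13.6, J = (14.46, -26.23). ∠GJN = 80.9° gives JN at -82.90° from the x-axis; with |JN| = 19.6, N = (16.88, -45.68). Then cos ∠LNJ = NL·NJ / (|NL||NJ|), giving 42.56°.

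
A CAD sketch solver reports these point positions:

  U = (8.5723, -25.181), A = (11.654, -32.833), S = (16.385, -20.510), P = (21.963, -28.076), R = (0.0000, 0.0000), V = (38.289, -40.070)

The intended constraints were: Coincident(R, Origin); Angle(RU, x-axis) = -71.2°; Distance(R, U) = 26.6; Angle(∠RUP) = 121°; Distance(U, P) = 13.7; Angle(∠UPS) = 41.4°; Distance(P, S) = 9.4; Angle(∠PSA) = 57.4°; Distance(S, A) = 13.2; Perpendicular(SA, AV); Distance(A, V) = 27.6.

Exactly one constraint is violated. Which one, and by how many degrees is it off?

Perpendicular(SA, AV) — off by 5.80°.

R = (0.00, 0.00) ✓; RU at -71.20° ✓; |RU| = 26.60 ✓; ∠RUP = 121.0° ✓; |UP| = 13.70 ✓; ∠UPS = 41.40° ✓; |PS| = 9.400 ✓; ∠PSA = 57.40° ✓; |SA| = 13.20 ✓; ∠(SA, AV) = 95.80° ✗; |AV| = 27.60 ✓.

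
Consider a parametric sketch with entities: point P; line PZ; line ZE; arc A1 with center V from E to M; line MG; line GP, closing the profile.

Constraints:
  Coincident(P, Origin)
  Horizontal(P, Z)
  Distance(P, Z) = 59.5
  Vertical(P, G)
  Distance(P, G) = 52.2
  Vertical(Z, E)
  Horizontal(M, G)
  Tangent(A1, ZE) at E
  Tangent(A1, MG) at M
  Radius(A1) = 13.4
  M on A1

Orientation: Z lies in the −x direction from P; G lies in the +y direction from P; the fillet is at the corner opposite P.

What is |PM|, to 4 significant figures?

69.64

P is at the origin; P and Z share the same y with |PZ| = 59.5 and Z on the −x side, so Z = (-59.50, 0.000). P and G share the same x with |PG| = 52.2 and G on the +y side, so G = (0.000, 52.20). The virtual corner opposite P is at (-59.50, 52.20). Since A1 is tangent to ZE there, VE ⟂ ZE and the tangent condition forces VM to be normal to MG, with radius 13.4, so the center V sits 13.4 in from both sides at V = (-46.10, 38.80). That places the tangent points at E = (-59.50, 38.80) on ZE and M = (-46.10, 52.20) on MG. Then |PM| = |M − P| = 69.64.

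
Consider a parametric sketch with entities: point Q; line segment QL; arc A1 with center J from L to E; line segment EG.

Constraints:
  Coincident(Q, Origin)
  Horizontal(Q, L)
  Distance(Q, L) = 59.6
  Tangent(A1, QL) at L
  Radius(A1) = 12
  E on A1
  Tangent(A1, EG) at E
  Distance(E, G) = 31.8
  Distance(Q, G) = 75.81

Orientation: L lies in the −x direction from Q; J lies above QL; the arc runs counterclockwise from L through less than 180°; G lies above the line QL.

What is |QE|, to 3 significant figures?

51.2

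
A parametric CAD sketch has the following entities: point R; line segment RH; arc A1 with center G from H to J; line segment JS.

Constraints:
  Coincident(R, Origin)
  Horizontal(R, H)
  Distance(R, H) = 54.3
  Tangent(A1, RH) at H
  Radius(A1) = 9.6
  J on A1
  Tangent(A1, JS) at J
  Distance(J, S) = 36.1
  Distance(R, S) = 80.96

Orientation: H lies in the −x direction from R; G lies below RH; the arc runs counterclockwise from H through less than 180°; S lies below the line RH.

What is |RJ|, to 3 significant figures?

64.4

R is at the origin; RH is horizontal with |RH| = 54.3 and H on the −x side, so H = (-54.3, 0.00). The tangent condition forces GH to be normal to RH, so G = H + (0, -9.6) = (-54.3, -9.60). Since GJ ⟂ JS (tangency), |GS| = √(9.6² + 36.1²) = 37.4 regardless of where J sits on A1. So S lies on both circle(R, 80.96) and circle(G, 37.4); the below-RH intersection is S = (-67.6, -44.5). J is the foot of the tangent from S: J = (-63.8, -8.59).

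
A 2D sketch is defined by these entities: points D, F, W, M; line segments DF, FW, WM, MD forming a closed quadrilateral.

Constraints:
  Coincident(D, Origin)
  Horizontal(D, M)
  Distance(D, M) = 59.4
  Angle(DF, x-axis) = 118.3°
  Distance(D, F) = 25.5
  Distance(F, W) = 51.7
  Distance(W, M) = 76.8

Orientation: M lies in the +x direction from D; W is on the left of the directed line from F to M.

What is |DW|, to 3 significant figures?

67.0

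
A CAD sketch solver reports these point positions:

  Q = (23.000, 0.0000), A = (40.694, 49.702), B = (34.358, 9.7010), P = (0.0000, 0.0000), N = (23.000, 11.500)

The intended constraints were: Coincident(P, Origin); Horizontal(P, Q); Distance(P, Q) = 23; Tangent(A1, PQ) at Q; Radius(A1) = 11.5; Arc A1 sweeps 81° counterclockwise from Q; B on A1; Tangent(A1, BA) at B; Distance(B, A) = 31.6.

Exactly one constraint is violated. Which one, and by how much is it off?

Distance(B, A) = 31.6 — off by 8.90.

P = (0.00, 0.00) ✓; P.y = 0.00, Q.y = 0.00 ✓; |PQ| = 23.00 ✓; ∠(NQ, QP) = 90.00° ✓; |NQ| = 11.50 ✓; bearing(N→B) − bearing(N→Q) = 81.00° ✓; |NB| = 11.50 ✓; ∠(NB, BA) = 90.00° ✓; |BA| = 40.50 ✗.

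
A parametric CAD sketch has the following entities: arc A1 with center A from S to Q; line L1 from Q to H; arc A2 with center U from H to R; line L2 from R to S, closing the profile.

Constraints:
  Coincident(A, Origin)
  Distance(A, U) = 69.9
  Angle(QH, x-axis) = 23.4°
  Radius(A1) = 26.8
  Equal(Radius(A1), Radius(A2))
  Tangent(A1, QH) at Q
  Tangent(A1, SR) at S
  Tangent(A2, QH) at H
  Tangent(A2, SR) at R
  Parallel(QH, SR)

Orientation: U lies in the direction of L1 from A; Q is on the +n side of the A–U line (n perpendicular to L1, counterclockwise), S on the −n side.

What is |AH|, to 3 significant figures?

74.9

The slot axis is L1's direction at 23.4°, so u = (cos 23.4°, sin 23.4°) = (0.918, 0.397) and n = (−sin 23.4°, cos 23.4°) = (-0.397, 0.918). A is at the origin and U lies 69.9 along u from A, so U = 69.9·u = (64.2, 27.8). Tangency of A1 to both parallel lines with radius 26.8 puts Q and S at A ± 26.8·n: Q = (-10.6, 24.6), S = (10.6, -24.6). Equal radii place H and R the same way about U: H = U + 26.8·n = (53.5, 52.4), R = U − 26.8·n = (74.8, 3.16). Then |AH| = |H − A| = 74.9.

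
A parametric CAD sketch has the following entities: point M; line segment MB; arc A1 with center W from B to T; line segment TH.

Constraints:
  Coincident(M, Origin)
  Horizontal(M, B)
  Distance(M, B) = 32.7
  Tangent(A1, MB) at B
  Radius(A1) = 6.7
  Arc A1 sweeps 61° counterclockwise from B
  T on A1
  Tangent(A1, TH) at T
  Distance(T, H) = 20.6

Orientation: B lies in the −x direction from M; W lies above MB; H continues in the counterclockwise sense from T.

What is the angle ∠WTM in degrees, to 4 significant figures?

158.3°

M is at the origin; MB is horizontal with |MB| = 32.7 and B on the −x side, so B = (-32.70, 0.000). Tangency of A1 to MB means the radius WB is perpendicular to MB, so W = B + (0, 6.7) = (-32.70, 6.700). On A1, B sits at bearing -90° from W; a 61° counterclockwise sweep puts T at bearing -29°, so T = W + 6.7·(cos -29°, sin -29°) = (-26.84, 3.452). Then cos ∠WTM = TW·TM / (|TW||TM|), giving 158.3°.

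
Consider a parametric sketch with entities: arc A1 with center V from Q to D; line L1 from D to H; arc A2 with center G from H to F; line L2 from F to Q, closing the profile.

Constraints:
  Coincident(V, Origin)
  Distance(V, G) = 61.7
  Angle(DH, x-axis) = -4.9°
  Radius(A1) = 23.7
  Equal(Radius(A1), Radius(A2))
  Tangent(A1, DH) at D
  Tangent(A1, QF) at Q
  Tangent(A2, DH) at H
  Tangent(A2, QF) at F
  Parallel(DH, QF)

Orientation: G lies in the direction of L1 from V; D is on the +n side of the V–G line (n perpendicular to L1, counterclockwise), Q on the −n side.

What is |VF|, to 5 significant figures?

66.095

The slot axis is L1's direction at -4.9°, so u = (cos -4.9°, sin -4.9°) = (0.99635, -0.085417) and n = (−sin -4.9°, cos -4.9°) = (0.085417, 0.99635). V is at the origin and G lies 61.7 along u from V, so G = 61.7·u = (61.475, -5.2702). Tangency of A1 to both parallel lines with radius 23.7 puts D and Q at V ± 23.7·n: D = (2.0244, 23.613), Q = (-2.0244, -23.613). Equal radii place H and F the same way about G: H = G + 23.7·n = (63.499, 18.343), F = G − 23.7·n = (59.450, -28.884). Then |VF| = |F − V| = 66.095.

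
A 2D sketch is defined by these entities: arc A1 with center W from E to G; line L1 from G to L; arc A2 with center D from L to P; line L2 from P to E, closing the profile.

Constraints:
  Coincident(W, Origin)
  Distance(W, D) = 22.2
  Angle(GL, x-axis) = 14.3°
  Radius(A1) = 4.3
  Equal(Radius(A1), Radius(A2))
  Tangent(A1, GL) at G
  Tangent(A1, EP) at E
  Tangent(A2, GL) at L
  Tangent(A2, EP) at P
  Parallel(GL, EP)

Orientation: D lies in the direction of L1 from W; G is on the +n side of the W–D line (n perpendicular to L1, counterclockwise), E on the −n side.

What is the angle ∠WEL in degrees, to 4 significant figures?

68.82°

The slot axis is L1's direction at 14.3°, so u = (cos 14.3°, sin 14.3°) = (0.9690, 0.2470) and n = (−sin 14.3°, cos 14.3°) = (-0.2470, 0.9690). W is at the origin and D lies 22.2 along u from W, so D = 22.2·u = (21.51, 5.483). Tangency of A1 to both parallel lines with radius 4.3 puts G and E at W ± 4.3·n: G = (-1.062, 4.167), E = (1.062, -4.167). Equal radii place L and P the same way about D: L = D + 4.3·n = (20.45, 9.650), P = D − 4.3·n = (22.57, 1.317). Then cos ∠WEL = EW·EL / (|EW||EL|), giving 68.82°.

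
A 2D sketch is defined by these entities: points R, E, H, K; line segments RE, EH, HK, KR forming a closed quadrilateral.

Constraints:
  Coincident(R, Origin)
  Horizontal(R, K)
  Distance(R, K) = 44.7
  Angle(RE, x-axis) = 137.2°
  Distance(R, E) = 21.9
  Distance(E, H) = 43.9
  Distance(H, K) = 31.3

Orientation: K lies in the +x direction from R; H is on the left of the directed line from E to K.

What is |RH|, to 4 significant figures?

36.79

R is at the origin; R and K share the same y with |RK| = 44.7 and K in +x, so K = (44.7, 0). RE runs at 137.2° with |RE| = 21.9, so E = (-16.07, 14.88). H is determined by |EH| = 43.9 and |HK| = 31.3 together: it lies at the intersection of circle(E, 43.9) and circle(K, 31.3). With |EK| = 62.56, the foot of the radical line on EK is 38.85 from E and the perpendicular offset is √(43.9² − 38.85²) = 20.43. Taking the left-of-EK solution: H = (26.53, 25.49).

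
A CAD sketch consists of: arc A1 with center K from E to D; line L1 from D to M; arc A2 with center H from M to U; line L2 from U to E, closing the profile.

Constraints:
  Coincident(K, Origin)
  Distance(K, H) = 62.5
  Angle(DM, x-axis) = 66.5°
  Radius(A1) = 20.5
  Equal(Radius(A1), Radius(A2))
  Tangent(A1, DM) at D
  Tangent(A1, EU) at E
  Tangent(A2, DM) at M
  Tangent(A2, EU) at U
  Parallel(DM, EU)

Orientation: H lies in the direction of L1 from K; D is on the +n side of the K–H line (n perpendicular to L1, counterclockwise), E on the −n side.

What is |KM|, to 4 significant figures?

65.78

The slot axis is L1's direction at 66.5°, so u = (cos 66.5°, sin 66.5°) = (0.3987, 0.9171) and n = (−sin 66.5°, cos 66.5°) = (-0.9171, 0.3987). K is at the origin and H lies 62.5 along u from K, so H = 62.5·u = (24.92, 57.32). Tangency of A1 to both parallel lines with radius 20.5 puts D and E at K ± 20.5·n: D = (-18.80, 8.174), E = (18.80, -8.174). Equal radii place M and U the same way about H: M = H + 20.5·n = (6.122, 65.49), U = H − 20.5·n = (43.72, 49.14). Then |KM| = |M − K| = 65.78.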